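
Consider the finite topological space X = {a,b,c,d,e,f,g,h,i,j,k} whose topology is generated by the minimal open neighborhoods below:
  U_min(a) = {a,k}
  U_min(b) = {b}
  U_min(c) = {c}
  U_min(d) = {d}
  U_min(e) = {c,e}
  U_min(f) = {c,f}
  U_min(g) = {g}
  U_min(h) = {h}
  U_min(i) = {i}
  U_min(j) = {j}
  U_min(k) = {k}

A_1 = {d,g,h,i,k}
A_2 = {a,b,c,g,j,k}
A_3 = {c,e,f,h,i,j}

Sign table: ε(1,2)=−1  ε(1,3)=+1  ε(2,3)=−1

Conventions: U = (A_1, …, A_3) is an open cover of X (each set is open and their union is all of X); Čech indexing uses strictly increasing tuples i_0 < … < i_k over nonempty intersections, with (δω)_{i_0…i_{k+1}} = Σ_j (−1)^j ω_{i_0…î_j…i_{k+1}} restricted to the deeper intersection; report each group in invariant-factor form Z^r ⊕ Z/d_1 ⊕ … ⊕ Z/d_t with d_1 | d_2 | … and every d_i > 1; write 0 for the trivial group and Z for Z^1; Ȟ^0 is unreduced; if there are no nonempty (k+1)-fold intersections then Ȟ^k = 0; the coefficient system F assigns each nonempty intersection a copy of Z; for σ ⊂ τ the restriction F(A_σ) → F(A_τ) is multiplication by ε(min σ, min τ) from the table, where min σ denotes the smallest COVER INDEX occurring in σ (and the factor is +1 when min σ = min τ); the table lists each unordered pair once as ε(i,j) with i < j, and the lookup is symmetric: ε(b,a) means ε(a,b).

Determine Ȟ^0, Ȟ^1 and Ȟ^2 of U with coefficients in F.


Ȟ^0(U;F) ≅ Z,  Ȟ^1(U;F) ≅ Z,  Ȟ^2(U;F) ≅ 0

nonempty intersections:
  A12={g,k} A13={h,i} A23={c,j}
C dims 3,3; δ0: rk 2, SNF 1^2
Ȟ^0: (3−2)−0=1 ⇒ Z
Ȟ^1: (3−0)−2=1 ⇒ Z
Ȟ^2: (0−0)−0=0 ⇒ 0


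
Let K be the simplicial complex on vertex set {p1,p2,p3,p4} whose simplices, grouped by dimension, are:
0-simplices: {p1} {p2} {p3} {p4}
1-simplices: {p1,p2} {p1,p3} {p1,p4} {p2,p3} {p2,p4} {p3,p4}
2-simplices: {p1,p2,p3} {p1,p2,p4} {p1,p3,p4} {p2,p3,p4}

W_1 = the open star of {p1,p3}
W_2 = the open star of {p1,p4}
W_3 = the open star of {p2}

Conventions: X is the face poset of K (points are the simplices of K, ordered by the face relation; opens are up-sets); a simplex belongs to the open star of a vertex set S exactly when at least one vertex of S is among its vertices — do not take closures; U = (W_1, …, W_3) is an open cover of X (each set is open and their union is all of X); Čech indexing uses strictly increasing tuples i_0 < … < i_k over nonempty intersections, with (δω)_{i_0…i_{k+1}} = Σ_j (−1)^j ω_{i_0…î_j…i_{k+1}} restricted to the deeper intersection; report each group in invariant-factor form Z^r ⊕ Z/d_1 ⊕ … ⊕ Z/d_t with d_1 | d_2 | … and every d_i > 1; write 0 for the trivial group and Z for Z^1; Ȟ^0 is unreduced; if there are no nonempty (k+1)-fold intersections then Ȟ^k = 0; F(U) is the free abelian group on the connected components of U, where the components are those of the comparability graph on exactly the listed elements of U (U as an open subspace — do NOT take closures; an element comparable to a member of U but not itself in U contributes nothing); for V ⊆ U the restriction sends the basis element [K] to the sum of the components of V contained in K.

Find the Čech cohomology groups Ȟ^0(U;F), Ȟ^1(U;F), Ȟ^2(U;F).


Ȟ^0(U;F) ≅ Z; Ȟ^1(U;F) ≅ 0; Ȟ^2(U;F) ≅ Z

nerve of the cover:
  W1={{p1},{p3},{p1,p2},{p1,p3},{p1,p4},{p2,p3},{p3,p4},{p1,p2,p3},{p1,p2,p4},{p1,p3,p4},{p2,p3,p4}} W2={{p1},{p4},{p1,p2},{p1,p3},{p1,p4},{p2,p4},{p3,p4},{p1,p2,p3},{p1,p2,p4},{p1,p3,p4},{p2,p3,p4}} W3={{p2},{p1,p2},{p2,p3},{p2,p4},{p1,p2,p3},{p1,p2,p4},{p2,p3,p4}}
  W12={{p1},{p1,p2},{p1,p3},{p1,p4},{p3,p4},{p1,p2,p3},{p1,p2,p4},{p1,p3,p4},{p2,p3,p4}} W13={{p1,p2},{p2,p3},{p1,p2,p3},{p1,p2,p4},{p2,p3,p4}} W23={{p1,p2},{p2,p4},{p1,p2,p3},{p1,p2,p4},{p2,p3,p4}}
  W123={{p1,p2},{p1,p2,p3},{p1,p2,p4},{p2,p3,p4}}
components per intersection:
  W1: {{p1},{p3},{p1,p2},{p1,p3},{p1,p4},{p2,p3},{p3,p4},{p1,p2,p3},{p1,p2,p4},{p1,p3,p4},{p2,p3,p4}}
  W2: {{p1},{p4},{p1,p2},{p1,p3},{p1,p4},{p2,p4},{p3,p4},{p1,p2,p3},{p1,p2,p4},{p1,p3,p4},{p2,p3,p4}}
  W3: {{p2},{p1,p2},{p2,p3},{p2,p4},{p1,p2,p3},{p1,p2,p4},{p2,p3,p4}}
  W12: {{p1},{p1,p2},{p1,p3},{p1,p4},{p3,p4},{p1,p2,p3},{p1,p2,p4},{p1,p3,p4},{p2,p3,p4}}
  W13: {{p1,p2},{p2,p3},{p1,p2,p3},{p1,p2,p4},{p2,p3,p4}}
  W23: {{p1,p2},{p2,p4},{p1,p2,p3},{p1,p2,p4},{p2,p3,p4}}
  W123: {{p1,p2},{p1,p2,p3},{p1,p2,p4}} {{p2,p3,p4}}
C dims 3,3,2; δ0: rk 2, SNF 1^2; δ1: rk 1, SNF 1^1
Ȟ^0 = (3 − 2) − 0 = 1, so Ȟ^0 ≅ Z
Ȟ^1 = (3 − 1) − 2 = 0, so Ȟ^1 ≅ 0
Ȟ^2 = (2 − 0) − 1 = 1, so Ȟ^2 ≅ Z


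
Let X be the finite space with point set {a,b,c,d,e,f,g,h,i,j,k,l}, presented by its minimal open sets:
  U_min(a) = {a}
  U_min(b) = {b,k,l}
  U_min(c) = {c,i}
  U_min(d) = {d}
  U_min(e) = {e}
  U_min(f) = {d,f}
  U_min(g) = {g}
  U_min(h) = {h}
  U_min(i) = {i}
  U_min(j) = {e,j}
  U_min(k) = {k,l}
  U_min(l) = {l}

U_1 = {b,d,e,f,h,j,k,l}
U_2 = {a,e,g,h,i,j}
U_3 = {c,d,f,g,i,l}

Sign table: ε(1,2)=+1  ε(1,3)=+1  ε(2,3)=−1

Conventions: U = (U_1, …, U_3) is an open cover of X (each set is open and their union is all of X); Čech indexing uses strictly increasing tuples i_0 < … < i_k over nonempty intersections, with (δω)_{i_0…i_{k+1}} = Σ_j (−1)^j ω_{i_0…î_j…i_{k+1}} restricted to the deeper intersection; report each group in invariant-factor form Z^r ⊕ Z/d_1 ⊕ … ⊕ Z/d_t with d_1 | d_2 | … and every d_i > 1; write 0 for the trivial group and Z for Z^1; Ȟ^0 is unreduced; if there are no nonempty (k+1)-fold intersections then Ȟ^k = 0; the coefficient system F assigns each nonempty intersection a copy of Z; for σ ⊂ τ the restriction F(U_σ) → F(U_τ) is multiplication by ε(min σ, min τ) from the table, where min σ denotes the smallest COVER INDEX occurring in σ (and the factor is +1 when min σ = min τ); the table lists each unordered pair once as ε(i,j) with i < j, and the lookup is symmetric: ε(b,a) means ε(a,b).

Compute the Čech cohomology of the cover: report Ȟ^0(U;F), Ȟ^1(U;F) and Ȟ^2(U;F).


intersection data:
  U12={e,h,j} U13={d,f,l} U23={g,i}
C dims 3,3; δ0: rk 3, SNF 1^2·2
Ȟ^0 = (3 − 3) − 0 = 0, so Ȟ^0 ≅ 0
Ȟ^1 = (3 − 0) − 3 = 0 plus torsion [2], so Ȟ^1 ≅ Z/2
Ȟ^2 = (0 − 0) − 0 = 0, so Ȟ^2 ≅ 0

Ȟ^0(U;F) ≅ 0; Ȟ^1(U;F) ≅ Z/2; Ȟ^2(U;F) ≅ 0


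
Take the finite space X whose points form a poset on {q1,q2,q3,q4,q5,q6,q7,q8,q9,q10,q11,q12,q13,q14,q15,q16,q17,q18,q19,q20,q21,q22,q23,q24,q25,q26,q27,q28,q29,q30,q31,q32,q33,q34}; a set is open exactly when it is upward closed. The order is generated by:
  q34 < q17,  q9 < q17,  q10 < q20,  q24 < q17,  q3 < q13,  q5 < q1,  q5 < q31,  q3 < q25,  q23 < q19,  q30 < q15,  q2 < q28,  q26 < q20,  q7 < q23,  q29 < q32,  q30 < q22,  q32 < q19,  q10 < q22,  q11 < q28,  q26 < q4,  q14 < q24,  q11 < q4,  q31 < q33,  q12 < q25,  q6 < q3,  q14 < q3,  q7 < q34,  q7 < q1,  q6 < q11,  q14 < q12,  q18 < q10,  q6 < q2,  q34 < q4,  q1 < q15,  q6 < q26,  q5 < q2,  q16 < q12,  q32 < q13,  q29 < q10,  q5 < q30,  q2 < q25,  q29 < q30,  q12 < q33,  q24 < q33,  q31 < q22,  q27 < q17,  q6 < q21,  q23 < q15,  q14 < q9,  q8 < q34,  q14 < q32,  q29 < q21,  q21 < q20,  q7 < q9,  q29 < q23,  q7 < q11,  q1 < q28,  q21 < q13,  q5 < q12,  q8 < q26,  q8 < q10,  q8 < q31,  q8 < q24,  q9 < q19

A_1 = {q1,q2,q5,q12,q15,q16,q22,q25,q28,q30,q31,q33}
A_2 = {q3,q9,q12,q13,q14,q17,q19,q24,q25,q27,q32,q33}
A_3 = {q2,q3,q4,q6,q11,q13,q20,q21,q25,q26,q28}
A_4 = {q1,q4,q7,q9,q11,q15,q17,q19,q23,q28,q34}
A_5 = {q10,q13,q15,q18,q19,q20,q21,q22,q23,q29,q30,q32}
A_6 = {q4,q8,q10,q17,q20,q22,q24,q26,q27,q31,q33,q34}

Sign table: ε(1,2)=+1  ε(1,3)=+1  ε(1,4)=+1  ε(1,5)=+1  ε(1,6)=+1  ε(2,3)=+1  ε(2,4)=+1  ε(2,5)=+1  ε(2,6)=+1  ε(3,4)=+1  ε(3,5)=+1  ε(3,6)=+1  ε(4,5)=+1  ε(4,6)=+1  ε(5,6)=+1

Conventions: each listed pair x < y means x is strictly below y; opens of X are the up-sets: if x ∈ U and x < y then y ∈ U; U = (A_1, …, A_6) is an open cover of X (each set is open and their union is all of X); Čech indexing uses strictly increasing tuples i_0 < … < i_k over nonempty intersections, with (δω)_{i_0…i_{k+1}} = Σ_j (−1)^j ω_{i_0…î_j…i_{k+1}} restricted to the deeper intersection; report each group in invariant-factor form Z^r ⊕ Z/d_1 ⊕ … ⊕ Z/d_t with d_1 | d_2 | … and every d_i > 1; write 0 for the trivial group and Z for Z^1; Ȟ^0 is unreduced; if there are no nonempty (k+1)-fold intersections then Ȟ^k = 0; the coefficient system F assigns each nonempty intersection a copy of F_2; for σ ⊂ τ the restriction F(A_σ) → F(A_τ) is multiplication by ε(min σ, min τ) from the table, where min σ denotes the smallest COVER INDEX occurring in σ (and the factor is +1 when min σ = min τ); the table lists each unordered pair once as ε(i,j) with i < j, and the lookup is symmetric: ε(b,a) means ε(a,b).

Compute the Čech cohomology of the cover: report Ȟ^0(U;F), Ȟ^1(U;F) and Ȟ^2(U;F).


nerve of the cover:
  A12={q12,q25,q33} A13={q2,q25,q28} A14={q1,q15,q28} A15={q15,q22,q30} A16={q22,q31,q33} A23={q3,q13,q25} A24={q9,q17,q19} A25={q13,q19,q32} A26={q17,q24,q27,q33} A34={q4,q11,q28} A35={q13,q20,q21} A36={q4,q20,q26} A45={q15,q19,q23} A46={q4,q17,q34} A56={q10,q20,q22}
  A123={q25} A126={q33} A134={q28} A145={q15} A156={q22} A235={q13} A245={q19} A246={q17} A346={q4} A356={q20}
C dims 6,15,10; δ0: rk_F2 5; δ1: rk_F2 9
Ȟ^0 = (6 − 5) − 0 = 1, so Ȟ^0 ≅ Z/2
Ȟ^1 = (15 − 9) − 5 = 1, so Ȟ^1 ≅ Z/2
Ȟ^2 = (10 − 0) − 9 = 1, so Ȟ^2 ≅ Z/2

Ȟ^0 ≅ Z/2,  Ȟ^1 ≅ Z/2,  Ȟ^2 ≅ Z/2


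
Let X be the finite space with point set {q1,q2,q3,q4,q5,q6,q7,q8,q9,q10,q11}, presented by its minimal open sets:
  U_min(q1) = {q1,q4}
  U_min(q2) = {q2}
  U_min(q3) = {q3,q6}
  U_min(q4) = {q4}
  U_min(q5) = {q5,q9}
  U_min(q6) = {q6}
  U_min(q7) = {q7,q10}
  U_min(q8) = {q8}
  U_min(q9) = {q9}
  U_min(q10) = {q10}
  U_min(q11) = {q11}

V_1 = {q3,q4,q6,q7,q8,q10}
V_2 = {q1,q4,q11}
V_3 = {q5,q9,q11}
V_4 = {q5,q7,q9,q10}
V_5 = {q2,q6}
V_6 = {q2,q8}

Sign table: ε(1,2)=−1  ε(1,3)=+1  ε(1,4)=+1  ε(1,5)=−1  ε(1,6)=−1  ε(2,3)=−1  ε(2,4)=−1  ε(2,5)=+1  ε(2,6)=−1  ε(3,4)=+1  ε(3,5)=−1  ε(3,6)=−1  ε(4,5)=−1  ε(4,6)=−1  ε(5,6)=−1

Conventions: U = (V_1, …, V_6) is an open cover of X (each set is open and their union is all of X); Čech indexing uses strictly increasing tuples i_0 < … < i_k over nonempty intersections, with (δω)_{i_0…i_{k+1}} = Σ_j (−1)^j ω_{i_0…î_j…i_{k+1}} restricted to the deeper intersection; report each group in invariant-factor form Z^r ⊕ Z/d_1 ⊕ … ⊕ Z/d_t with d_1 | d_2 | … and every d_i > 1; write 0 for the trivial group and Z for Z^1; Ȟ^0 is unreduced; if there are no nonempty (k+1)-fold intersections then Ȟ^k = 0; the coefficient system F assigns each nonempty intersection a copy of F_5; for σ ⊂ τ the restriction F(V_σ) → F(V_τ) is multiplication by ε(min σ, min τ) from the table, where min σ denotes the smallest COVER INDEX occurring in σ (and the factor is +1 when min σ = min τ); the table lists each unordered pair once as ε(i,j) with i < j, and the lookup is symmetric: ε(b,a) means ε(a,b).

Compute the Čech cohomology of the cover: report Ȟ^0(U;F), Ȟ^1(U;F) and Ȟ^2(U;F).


Ȟ^0 ≅ 0, Ȟ^1 ≅ Z/5 and Ȟ^2 ≅ 0

nerve simplices:
  V12={q4} V14={q7,q10} V15={q6} V16={q8} V23={q11} V34={q5,q9} V56={q2}
C dims 6,7; δ0: rk_F5 6
degree 0: 6−6−0 = 0 → Ȟ^0 ≅ 0
degree 1: 7−0−6 = 1 → Ȟ^1 ≅ Z/5
degree 2: 0−0−0 = 0 → Ȟ^2 ≅ 0


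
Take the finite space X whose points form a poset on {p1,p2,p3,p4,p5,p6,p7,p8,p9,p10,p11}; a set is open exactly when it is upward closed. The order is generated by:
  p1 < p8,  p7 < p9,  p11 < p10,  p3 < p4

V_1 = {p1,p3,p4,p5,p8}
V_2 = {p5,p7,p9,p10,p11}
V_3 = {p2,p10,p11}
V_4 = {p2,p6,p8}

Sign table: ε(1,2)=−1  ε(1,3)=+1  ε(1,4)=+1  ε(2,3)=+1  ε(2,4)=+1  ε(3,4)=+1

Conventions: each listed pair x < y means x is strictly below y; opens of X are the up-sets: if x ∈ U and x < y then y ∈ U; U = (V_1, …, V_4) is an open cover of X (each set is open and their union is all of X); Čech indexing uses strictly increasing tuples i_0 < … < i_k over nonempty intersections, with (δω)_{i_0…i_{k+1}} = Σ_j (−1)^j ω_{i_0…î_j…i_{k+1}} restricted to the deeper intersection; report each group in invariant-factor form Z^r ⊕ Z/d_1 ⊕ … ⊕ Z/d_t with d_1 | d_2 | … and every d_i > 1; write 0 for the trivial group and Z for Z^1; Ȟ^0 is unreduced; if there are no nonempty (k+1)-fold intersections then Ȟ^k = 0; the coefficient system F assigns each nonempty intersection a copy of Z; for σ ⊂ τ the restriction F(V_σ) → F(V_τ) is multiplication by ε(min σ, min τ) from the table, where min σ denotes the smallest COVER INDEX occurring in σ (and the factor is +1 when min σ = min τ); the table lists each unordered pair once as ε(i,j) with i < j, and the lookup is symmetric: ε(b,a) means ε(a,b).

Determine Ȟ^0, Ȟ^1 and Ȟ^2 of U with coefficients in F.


nerve of the cover:
  V12={p5} V14={p8} V23={p10,p11} V34={p2}
C dims 4,4; δ0: rk 4, SNF 1^3·2
Ȟ^0 = (4 − 4) − 0 = 0, so Ȟ^0 ≅ 0
Ȟ^1 = (4 − 0) − 4 = 0 plus torsion [2], so Ȟ^1 ≅ Z/2
Ȟ^2 = (0 − 0) − 0 = 0, so Ȟ^2 ≅ 0

Ȟ^0(U;F) ≅ 0, Ȟ^1(U;F) ≅ Z/2 and Ȟ^2(U;F) ≅ 0


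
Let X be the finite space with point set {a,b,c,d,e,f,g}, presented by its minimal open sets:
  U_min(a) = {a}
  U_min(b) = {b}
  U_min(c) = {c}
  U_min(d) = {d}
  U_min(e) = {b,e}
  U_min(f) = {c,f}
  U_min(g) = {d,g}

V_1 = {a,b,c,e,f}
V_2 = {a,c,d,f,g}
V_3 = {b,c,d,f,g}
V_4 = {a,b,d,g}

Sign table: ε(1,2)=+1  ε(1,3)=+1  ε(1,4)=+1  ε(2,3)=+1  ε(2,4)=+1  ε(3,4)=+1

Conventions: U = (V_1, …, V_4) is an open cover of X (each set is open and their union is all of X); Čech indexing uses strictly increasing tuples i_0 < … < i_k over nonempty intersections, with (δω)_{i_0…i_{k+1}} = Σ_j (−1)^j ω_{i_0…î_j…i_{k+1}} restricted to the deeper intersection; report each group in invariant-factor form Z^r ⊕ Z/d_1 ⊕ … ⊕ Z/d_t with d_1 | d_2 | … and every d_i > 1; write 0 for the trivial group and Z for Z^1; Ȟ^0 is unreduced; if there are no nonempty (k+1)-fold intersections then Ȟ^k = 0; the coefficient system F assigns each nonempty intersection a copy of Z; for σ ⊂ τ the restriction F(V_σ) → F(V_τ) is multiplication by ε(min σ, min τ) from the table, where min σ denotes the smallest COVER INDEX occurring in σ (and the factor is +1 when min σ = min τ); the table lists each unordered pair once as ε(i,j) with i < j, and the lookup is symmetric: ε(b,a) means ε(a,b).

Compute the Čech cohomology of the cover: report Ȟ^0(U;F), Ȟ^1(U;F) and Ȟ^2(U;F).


nonempty overlaps:
  V12={a,c,f} V13={b,c,f} V14={a,b} V23={c,d,f,g} V24={a,d,g} V34={b,d,g}
  V123={c,f} V124={a} V134={b} V234={d,g}
C dims 4,6,4; δ0: rk 3, SNF 1^3; δ1: rk 3, SNF 1^3
degree 0: 4−3−0 = 1 → Ȟ^0 ≅ Z
degree 1: 6−3−3 = 0 → Ȟ^1 ≅ 0
degree 2: 4−0−3 = 1 → Ȟ^2 ≅ Z

Ȟ^0(U;F) ≅ Z, Ȟ^1(U;F) ≅ 0 and Ȟ^2(U;F) ≅ Z


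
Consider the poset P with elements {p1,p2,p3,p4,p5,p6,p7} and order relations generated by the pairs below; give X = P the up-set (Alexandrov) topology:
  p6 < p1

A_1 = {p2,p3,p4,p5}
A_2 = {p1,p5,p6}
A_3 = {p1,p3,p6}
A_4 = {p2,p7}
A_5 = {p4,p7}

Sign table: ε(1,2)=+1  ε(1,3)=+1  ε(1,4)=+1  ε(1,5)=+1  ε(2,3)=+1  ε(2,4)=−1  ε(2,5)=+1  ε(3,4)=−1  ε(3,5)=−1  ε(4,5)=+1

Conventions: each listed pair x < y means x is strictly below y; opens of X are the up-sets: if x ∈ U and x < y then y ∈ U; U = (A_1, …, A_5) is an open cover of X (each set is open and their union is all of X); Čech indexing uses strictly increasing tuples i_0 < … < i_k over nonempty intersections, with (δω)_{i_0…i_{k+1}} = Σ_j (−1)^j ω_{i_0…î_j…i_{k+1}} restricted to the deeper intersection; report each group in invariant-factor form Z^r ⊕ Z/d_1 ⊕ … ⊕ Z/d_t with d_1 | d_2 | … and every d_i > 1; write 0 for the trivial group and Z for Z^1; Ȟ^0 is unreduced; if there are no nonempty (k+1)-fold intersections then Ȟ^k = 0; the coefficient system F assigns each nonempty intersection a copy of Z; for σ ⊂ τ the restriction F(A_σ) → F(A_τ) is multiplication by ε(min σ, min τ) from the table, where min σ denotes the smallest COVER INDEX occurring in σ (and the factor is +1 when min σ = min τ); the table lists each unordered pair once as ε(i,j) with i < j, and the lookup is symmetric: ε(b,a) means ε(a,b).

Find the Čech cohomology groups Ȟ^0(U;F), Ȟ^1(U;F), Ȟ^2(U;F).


Ȟ^0 = Z,  Ȟ^1 = Z^2,  Ȟ^2 = 0

nerve of the cover:
  A12={p5} A13={p3} A14={p2} A15={p4} A23={p1,p6} A45={p7}
C dims 5,6; δ0: rk 4, SNF 1^4
Ȟ^0 = (5 − 4) − 0 = 1, so Ȟ^0 ≅ Z
Ȟ^1 = (6 − 0) − 4 = 2, so Ȟ^1 ≅ Z^2
Ȟ^2 = (0 − 0) − 0 = 0, so Ȟ^2 ≅ 0


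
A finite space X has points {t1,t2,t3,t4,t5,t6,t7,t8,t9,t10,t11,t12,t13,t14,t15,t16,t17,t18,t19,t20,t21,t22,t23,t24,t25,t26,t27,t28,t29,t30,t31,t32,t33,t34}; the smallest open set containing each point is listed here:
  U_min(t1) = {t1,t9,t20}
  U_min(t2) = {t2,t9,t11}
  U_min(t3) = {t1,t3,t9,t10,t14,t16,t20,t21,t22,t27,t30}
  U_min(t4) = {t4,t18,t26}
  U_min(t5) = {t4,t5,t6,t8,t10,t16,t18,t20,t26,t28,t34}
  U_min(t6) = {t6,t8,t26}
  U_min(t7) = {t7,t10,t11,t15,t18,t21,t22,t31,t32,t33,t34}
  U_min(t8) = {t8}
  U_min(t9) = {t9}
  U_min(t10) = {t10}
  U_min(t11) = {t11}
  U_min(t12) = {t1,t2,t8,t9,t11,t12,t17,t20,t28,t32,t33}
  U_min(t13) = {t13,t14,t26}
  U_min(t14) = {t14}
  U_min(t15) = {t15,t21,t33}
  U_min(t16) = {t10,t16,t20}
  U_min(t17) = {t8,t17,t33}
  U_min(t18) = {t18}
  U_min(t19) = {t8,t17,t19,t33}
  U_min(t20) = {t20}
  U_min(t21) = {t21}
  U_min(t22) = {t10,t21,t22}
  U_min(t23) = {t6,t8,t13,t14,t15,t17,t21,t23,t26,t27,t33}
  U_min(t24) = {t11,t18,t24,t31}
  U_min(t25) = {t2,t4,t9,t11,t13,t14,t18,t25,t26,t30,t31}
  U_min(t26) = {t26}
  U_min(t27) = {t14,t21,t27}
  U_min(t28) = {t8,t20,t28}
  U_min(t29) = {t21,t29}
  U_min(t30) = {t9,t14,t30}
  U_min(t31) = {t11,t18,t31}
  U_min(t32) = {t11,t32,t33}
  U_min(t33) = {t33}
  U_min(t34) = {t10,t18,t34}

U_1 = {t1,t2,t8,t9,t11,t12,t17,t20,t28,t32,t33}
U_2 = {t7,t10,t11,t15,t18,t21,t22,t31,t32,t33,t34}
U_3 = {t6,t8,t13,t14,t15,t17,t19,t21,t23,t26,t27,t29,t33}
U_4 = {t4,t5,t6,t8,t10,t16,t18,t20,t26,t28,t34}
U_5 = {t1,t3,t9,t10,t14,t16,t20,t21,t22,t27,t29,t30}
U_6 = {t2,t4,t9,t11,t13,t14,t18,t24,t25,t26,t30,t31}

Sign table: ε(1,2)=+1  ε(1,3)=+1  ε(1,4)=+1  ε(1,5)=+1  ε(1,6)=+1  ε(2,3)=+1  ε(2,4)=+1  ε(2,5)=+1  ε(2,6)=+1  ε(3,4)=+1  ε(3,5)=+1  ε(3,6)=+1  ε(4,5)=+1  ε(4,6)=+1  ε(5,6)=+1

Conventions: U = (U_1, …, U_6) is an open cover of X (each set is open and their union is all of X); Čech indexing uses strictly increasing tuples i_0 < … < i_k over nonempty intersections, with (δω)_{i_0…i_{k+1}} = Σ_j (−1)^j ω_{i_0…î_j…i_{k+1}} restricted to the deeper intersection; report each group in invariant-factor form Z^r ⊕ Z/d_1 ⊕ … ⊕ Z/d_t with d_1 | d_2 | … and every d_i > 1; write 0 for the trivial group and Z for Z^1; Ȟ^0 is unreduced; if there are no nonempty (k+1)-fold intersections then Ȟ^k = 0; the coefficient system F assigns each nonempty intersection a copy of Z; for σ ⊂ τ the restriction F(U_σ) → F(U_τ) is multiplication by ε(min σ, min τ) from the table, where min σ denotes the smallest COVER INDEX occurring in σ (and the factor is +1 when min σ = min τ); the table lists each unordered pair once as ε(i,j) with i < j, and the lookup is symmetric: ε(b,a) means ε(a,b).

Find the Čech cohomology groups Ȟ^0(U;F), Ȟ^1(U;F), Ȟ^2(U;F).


Ȟ^0 = Z, Ȟ^1 = 0, Ȟ^2 = Z/2

cover nerve:
  U12={t11,t32,t33} U13={t8,t17,t33} U14={t8,t20,t28} U15={t1,t9,t20} U16={t2,t9,t11} U23={t15,t21,t33} U24={t10,t18,t34} U25={t10,t21,t22} U26={t11,t18,t31} U34={t6,t8,t26} U35={t14,t21,t27,t29} U36={t13,t14,t26} U45={t10,t16,t20} U46={t4,t18,t26} U56={t9,t14,t30}
  U123={t33} U126={t11} U134={t8} U145={t20} U156={t9} U235={t21} U245={t10} U246={t18} U346={t26} U356={t14}
C dims 6,15,10; δ0: rk 5, SNF 1^5; δ1: rk 10, SNF 1^9·2
Ȟ^0: (6−5)−0=1 ⇒ Z
Ȟ^1: (15−10)−5=0 ⇒ 0
Ȟ^2: (10−0)−10=0 plus torsion [2] ⇒ Z/2


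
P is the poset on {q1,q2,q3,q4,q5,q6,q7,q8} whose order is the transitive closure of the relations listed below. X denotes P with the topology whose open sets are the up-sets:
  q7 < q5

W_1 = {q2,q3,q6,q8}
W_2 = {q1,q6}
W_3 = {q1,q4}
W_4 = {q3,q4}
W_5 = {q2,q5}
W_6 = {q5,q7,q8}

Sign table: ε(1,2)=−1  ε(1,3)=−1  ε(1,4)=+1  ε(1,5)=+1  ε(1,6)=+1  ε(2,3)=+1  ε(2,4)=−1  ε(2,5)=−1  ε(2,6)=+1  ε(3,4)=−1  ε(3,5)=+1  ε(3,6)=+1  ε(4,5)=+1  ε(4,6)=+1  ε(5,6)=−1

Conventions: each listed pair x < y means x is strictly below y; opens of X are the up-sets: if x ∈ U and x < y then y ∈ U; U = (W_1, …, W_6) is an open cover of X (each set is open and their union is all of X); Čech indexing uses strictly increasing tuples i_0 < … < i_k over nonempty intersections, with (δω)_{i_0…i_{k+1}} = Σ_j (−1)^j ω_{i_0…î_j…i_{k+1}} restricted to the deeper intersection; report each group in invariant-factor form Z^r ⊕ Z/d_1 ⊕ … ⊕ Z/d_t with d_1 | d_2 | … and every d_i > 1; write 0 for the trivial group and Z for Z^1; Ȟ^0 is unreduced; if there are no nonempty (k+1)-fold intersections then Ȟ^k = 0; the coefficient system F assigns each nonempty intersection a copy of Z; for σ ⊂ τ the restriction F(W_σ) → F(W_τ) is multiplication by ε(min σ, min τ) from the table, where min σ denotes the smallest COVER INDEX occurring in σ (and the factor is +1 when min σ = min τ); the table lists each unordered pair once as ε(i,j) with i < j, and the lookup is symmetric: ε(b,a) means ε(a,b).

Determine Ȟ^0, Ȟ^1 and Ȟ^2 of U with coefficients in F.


nonempty overlaps:
  W12={q6} W14={q3} W15={q2} W16={q8} W23={q1} W34={q4} W56={q5}
C dims 6,7; δ0: rk 6, SNF 1^5·2
degree 0: 6−6−0 = 0 → Ȟ^0 ≅ 0
degree 1: 7−0−6 = 1 plus torsion [2] → Ȟ^1 ≅ Z ⊕ Z/2
degree 2: 0−0−0 = 0 → Ȟ^2 ≅ 0

Ȟ^0 ≅ 0, Ȟ^1 ≅ Z ⊕ Z/2, Ȟ^2 ≅ 0


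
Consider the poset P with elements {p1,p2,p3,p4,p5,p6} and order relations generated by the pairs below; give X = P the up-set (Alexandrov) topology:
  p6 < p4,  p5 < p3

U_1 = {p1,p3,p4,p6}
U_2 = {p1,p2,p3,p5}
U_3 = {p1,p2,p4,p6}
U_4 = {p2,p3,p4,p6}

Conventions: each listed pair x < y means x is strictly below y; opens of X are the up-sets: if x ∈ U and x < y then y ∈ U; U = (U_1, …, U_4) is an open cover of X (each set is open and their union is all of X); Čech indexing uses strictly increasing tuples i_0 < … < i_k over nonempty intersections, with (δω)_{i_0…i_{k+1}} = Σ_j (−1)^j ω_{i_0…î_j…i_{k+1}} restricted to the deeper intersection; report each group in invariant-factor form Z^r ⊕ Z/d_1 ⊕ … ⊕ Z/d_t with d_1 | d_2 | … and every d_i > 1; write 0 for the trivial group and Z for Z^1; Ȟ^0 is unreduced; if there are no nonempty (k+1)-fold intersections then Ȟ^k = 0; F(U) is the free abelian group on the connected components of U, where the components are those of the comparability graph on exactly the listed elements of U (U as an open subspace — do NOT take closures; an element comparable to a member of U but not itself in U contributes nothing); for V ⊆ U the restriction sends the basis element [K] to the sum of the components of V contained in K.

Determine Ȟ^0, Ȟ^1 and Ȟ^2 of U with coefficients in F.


nerve simplices:
  U12={p1,p3} U13={p1,p4,p6} U14={p3,p4,p6} U23={p1,p2} U24={p2,p3} U34={p2,p4,p6}
  U123={p1} U124={p3} U134={p4,p6} U234={p2}
components per intersection:
  U1: {p1} {p3} {p4,p6}
  U2: {p1} {p2} {p3,p5}
  U3: {p1} {p2} {p4,p6}
  U4: {p2} {p3} {p4,p6}
  U12: {p1} {p3}
  U13: {p1} {p4,p6}
  U14: {p3} {p4,p6}
  U23: {p1} {p2}
  U24: {p2} {p3}
  U34: {p2} {p4,p6}
  U123: {p1}
  U124: {p3}
  U134: {p4,p6}
  U234: {p2}
C dims 12,12,4; δ0: rk 8, SNF 1^8; δ1: rk 4, SNF 1^4
degree 0: 12−8−0 = 4 → Ȟ^0 ≅ Z^4
degree 1: 12−4−8 = 0 → Ȟ^1 ≅ 0
degree 2: 4−0−4 = 0 → Ȟ^2 ≅ 0

Ȟ^0 = Z^4,  Ȟ^1 = 0,  Ȟ^2 = 0


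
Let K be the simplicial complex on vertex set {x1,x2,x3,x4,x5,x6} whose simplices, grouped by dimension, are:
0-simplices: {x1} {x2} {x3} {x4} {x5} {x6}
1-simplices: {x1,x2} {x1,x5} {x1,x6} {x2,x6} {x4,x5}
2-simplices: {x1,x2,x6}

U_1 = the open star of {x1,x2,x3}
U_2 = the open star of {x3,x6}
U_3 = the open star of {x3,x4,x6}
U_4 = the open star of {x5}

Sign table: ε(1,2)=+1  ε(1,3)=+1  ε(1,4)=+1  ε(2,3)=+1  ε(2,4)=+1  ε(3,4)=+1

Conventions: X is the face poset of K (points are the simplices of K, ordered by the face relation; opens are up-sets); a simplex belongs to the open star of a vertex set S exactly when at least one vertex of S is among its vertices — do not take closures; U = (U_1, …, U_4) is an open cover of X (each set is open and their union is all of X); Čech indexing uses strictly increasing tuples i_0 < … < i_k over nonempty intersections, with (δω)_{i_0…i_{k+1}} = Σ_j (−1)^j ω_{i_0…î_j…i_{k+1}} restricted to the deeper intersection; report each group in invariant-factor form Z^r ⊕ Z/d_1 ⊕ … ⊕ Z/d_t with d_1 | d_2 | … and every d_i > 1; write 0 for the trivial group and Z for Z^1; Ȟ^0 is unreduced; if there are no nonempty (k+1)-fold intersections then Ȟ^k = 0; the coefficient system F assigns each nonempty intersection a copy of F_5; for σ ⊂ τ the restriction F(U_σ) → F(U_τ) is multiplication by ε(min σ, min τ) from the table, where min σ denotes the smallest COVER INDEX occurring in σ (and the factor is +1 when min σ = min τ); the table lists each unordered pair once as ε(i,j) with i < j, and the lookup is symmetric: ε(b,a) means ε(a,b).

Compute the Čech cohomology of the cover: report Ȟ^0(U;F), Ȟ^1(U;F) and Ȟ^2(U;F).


Ȟ^0(U;F) ≅ Z/5,  Ȟ^1(U;F) ≅ Z/5,  Ȟ^2(U;F) ≅ 0

nerve of the cover:
  U1={{x1},{x2},{x3},{x1,x2},{x1,x5},{x1,x6},{x2,x6},{x1,x2,x6}} U2={{x3},{x6},{x1,x6},{x2,x6},{x1,x2,x6}} U3={{x3},{x4},{x6},{x1,x6},{x2,x6},{x4,x5},{x1,x2,x6}} U4={{x5},{x1,x5},{x4,x5}}
  U12={{x3},{x1,x6},{x2,x6},{x1,x2,x6}} U13={{x3},{x1,x6},{x2,x6},{x1,x2,x6}} U14={{x1,x5}} U23={{x3},{x6},{x1,x6},{x2,x6},{x1,x2,x6}} U34={{x4,x5}}
  U123={{x3},{x1,x6},{x2,x6},{x1,x2,x6}}
C dims 4,5,1; δ0: rk_F5 3; δ1: rk_F5 1
Ȟ^0 = (4 − 3) − 0 = 1, so Ȟ^0 ≅ Z/5
Ȟ^1 = (5 − 1) − 3 = 1, so Ȟ^1 ≅ Z/5
Ȟ^2 = (1 − 0) − 1 = 0, so Ȟ^2 ≅ 0


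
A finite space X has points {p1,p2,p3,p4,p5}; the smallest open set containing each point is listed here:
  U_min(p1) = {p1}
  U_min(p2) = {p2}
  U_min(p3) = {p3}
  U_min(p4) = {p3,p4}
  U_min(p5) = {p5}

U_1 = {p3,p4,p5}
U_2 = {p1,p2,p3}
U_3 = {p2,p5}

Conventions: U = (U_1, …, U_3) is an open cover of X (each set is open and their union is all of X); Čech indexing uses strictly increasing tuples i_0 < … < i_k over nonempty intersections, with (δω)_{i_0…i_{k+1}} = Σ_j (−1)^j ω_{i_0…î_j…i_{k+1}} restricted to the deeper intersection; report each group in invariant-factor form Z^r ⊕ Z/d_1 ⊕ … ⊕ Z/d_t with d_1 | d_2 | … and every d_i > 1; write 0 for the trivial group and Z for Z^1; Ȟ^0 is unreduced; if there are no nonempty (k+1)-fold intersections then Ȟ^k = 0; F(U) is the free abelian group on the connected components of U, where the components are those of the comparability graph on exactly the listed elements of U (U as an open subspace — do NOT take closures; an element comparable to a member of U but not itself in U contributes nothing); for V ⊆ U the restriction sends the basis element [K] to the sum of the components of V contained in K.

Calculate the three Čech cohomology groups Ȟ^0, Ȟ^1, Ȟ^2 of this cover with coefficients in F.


Ȟ^0 ≅ Z^4,  Ȟ^1 ≅ 0,  Ȟ^2 ≅ 0

nerve simplices:
  U12={p3} U13={p5} U23={p2}
components per intersection:
  U1: {p3,p4} {p5}
  U2: {p1} {p2} {p3}
  U3: {p2} {p5}
  U12: {p3}
  U13: {p5}
  U23: {p2}
C dims 7,3; δ0: rk 3, SNF 1^3
degree 0: 7−3−0 = 4 → Ȟ^0 ≅ Z^4
degree 1: 3−0−3 = 0 → Ȟ^1 ≅ 0
degree 2: 0−0−0 = 0 → Ȟ^2 ≅ 0


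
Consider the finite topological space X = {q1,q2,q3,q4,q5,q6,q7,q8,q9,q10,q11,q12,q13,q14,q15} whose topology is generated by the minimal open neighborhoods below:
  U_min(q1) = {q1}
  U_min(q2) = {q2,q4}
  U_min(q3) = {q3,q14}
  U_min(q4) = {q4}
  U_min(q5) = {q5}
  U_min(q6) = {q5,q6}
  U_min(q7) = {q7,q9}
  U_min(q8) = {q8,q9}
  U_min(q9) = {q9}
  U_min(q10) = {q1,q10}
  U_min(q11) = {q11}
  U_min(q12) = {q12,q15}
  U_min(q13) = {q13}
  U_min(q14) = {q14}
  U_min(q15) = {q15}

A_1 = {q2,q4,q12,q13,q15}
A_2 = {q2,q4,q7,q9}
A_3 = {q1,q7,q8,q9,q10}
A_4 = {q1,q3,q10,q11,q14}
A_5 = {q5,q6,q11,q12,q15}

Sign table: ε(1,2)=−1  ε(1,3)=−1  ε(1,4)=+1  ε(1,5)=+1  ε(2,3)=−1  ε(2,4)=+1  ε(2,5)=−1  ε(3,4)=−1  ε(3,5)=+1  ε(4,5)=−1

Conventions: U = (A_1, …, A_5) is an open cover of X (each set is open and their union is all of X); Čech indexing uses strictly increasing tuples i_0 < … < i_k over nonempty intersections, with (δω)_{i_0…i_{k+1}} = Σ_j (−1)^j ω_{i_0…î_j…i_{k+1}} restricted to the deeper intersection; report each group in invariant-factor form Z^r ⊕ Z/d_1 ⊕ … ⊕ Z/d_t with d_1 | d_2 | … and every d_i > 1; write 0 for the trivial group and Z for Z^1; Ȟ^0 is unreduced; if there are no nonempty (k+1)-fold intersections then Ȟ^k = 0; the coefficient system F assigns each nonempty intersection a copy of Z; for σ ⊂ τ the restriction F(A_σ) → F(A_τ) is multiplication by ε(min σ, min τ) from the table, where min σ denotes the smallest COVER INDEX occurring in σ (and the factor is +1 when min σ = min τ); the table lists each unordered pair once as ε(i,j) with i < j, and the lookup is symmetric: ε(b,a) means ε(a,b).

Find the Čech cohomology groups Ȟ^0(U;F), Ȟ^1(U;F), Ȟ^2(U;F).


Ȟ^0 = Z; Ȟ^1 = Z; Ȟ^2 = 0

nerve of the cover:
  A12={q2,q4} A15={q12,q15} A23={q7,q9} A34={q1,q10} A45={q11}
C dims 5,5; δ0: rk 4, SNF 1^4
Ȟ^0 = (5 − 4) − 0 = 1, so Ȟ^0 ≅ Z
Ȟ^1 = (5 − 0) − 4 = 1, so Ȟ^1 ≅ Z
Ȟ^2 = (0 − 0) − 0 = 0, so Ȟ^2 ≅ 0


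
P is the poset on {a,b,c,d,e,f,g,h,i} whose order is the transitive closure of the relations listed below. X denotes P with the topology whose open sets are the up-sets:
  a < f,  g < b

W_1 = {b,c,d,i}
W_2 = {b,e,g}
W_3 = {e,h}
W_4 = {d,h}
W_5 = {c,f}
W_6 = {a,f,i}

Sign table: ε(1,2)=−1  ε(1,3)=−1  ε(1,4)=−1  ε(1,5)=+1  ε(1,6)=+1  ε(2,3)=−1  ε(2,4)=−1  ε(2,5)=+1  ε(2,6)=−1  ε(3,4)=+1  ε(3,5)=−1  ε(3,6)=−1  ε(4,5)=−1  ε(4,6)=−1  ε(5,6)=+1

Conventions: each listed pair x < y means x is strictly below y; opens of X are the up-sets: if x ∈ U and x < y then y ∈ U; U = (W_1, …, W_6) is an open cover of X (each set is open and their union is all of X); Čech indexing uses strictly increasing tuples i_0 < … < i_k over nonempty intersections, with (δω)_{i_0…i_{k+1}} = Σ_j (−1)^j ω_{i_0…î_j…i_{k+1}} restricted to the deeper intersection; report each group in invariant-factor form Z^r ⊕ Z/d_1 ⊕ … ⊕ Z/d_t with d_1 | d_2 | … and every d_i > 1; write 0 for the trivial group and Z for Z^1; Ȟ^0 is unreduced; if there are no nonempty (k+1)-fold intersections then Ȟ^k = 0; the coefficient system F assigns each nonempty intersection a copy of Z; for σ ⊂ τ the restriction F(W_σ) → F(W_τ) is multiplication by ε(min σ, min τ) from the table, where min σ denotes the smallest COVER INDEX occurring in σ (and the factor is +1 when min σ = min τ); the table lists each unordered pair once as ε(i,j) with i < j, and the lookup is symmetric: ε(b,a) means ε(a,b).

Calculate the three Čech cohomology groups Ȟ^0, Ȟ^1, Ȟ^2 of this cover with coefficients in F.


nonempty intersections:
  W12={b} W14={d} W15={c} W16={i} W23={e} W34={h} W56={f}
C dims 6,7; δ0: rk 6, SNF 1^5·2
Ȟ^0: (6−6)−0=0 ⇒ 0
Ȟ^1: (7−0)−6=1 plus torsion [2] ⇒ Z ⊕ Z/2
Ȟ^2: (0−0)−0=0 ⇒ 0

Ȟ^0 = 0, Ȟ^1 = Z ⊕ Z/2 and Ȟ^2 = 0


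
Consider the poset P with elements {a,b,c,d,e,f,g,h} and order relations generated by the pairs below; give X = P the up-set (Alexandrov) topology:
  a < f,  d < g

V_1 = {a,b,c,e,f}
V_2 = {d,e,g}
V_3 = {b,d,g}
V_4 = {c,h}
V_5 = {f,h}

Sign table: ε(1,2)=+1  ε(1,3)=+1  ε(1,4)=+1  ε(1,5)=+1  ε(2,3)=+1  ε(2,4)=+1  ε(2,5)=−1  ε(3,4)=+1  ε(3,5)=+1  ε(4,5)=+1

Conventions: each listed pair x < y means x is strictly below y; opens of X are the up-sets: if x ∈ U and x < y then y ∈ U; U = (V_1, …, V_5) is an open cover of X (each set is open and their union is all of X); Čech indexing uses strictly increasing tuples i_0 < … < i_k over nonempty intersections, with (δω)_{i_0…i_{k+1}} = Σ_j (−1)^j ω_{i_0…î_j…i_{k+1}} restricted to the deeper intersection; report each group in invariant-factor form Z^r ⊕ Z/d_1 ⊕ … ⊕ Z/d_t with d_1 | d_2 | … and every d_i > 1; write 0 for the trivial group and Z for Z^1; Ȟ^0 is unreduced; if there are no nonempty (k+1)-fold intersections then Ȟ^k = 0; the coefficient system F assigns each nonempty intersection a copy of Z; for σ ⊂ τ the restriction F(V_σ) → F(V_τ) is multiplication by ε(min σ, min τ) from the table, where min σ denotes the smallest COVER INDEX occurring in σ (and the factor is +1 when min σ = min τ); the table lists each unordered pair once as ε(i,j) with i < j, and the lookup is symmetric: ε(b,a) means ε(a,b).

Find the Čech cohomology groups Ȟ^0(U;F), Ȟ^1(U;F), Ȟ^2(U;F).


Ȟ^0 ≅ Z, Ȟ^1 ≅ Z^2, Ȟ^2 ≅ 0

cover nerve:
  V12={e} V13={b} V14={c} V15={f} V23={d,g} V45={h}
C dims 5,6; δ0: rk 4, SNF 1^4
Ȟ^0: (5−4)−0=1 ⇒ Z
Ȟ^1: (6−0)−4=2 ⇒ Z^2
Ȟ^2: (0−0)−0=0 ⇒ 0


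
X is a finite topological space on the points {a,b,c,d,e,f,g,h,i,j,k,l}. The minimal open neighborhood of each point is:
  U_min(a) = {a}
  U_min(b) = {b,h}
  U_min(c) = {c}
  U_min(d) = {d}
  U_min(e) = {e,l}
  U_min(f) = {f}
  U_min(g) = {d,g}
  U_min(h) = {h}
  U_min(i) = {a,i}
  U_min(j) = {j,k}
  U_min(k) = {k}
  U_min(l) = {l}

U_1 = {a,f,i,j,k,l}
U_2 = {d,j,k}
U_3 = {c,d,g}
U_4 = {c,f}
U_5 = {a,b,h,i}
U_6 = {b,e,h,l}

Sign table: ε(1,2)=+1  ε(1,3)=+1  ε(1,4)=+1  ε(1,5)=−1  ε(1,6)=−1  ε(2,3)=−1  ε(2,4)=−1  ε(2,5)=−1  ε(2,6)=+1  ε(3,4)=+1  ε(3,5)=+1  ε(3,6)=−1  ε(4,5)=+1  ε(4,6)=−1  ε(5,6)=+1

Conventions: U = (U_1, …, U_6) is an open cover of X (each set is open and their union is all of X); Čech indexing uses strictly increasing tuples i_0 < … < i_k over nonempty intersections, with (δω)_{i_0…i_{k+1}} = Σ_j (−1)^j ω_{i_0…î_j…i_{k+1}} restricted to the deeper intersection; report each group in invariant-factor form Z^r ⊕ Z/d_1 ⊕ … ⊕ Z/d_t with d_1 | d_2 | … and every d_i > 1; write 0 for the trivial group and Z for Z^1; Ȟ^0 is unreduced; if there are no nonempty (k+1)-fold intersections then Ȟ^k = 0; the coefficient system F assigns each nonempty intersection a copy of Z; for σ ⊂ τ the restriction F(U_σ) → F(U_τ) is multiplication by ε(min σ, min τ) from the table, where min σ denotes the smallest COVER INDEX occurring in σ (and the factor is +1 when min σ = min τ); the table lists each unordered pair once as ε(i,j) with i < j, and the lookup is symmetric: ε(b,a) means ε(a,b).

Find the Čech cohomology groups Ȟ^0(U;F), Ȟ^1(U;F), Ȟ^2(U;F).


Ȟ^0 ≅ 0, Ȟ^1 ≅ Z ⊕ Z/2, Ȟ^2 ≅ 0

nonempty overlaps:
  U12={j,k} U14={f} U15={a,i} U16={l} U23={d} U34={c} U56={b,h}
C dims 6,7; δ0: rk 6, SNF 1^5·2
degree 0: 6−6−0 = 0 → Ȟ^0 ≅ 0
degree 1: 7−0−6 = 1 plus torsion [2] → Ȟ^1 ≅ Z ⊕ Z/2
degree 2: 0−0−0 = 0 → Ȟ^2 ≅ 0


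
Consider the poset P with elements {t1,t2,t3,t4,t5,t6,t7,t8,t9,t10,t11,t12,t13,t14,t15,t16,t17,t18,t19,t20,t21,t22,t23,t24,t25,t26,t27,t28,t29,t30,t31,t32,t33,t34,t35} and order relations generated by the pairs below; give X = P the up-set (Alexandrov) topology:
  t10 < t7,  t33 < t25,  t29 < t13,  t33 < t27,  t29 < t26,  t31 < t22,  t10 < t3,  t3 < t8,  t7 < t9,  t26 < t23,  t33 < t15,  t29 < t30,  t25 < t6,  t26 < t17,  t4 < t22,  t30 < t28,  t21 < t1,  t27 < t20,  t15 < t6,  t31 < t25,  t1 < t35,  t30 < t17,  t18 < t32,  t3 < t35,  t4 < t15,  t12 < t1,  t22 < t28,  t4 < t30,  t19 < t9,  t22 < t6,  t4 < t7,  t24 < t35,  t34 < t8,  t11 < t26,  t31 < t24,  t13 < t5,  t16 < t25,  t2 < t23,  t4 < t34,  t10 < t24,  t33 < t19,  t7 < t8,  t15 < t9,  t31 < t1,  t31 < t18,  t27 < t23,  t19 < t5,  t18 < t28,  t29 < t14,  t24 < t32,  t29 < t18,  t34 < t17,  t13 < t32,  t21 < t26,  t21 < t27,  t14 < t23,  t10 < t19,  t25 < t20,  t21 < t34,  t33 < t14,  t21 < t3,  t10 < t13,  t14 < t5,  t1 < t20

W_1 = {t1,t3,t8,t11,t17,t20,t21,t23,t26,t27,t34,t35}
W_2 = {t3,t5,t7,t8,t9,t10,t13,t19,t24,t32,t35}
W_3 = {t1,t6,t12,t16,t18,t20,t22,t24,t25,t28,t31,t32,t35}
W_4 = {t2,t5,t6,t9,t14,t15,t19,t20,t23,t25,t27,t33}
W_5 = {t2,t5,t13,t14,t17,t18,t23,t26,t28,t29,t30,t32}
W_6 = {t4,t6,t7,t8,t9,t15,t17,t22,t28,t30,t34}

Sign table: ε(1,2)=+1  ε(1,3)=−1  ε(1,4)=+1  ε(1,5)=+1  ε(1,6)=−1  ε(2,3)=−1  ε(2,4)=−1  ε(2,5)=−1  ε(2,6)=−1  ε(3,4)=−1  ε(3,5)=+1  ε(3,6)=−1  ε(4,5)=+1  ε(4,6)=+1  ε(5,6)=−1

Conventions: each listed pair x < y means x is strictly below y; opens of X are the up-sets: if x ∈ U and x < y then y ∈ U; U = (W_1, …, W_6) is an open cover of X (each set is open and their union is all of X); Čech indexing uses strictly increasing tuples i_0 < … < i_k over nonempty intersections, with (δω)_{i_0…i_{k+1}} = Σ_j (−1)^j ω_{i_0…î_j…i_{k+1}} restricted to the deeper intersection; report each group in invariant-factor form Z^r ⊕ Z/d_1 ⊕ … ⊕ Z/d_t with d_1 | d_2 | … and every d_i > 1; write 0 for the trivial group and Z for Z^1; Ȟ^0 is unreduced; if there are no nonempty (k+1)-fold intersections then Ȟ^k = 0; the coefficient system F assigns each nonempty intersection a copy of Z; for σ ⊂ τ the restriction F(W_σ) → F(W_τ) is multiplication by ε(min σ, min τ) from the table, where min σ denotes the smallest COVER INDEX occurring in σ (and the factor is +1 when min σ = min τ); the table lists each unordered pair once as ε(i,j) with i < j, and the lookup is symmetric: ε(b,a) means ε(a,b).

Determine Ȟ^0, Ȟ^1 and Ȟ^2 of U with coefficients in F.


nonempty intersections:
  W12={t3,t8,t35} W13={t1,t20,t35} W14={t20,t23,t27} W15={t17,t23,t26} W16={t8,t17,t34} W23={t24,t32,t35} W24={t5,t9,t19} W25={t5,t13,t32} W26={t7,t8,t9} W34={t6,t20,t25} W35={t18,t28,t32} W36={t6,t22,t28} W45={t2,t5,t14,t23} W46={t6,t9,t15} W56={t17,t28,t30}
  W123={t35} W126={t8} W134={t20} W145={t23} W156={t17} W235={t32} W245={t5} W246={t9} W346={t6} W356={t28}
C dims 6,15,10; δ0: rk 6, SNF 1^5·2; δ1: rk 9, SNF 1^9
Ȟ^0: (6−6)−0=0 ⇒ 0
Ȟ^1: (15−9)−6=0 plus torsion [2] ⇒ Z/2
Ȟ^2: (10−0)−9=1 ⇒ Z

Ȟ^0(U;F) ≅ 0, Ȟ^1(U;F) ≅ Z/2 and Ȟ^2(U;F) ≅ Z


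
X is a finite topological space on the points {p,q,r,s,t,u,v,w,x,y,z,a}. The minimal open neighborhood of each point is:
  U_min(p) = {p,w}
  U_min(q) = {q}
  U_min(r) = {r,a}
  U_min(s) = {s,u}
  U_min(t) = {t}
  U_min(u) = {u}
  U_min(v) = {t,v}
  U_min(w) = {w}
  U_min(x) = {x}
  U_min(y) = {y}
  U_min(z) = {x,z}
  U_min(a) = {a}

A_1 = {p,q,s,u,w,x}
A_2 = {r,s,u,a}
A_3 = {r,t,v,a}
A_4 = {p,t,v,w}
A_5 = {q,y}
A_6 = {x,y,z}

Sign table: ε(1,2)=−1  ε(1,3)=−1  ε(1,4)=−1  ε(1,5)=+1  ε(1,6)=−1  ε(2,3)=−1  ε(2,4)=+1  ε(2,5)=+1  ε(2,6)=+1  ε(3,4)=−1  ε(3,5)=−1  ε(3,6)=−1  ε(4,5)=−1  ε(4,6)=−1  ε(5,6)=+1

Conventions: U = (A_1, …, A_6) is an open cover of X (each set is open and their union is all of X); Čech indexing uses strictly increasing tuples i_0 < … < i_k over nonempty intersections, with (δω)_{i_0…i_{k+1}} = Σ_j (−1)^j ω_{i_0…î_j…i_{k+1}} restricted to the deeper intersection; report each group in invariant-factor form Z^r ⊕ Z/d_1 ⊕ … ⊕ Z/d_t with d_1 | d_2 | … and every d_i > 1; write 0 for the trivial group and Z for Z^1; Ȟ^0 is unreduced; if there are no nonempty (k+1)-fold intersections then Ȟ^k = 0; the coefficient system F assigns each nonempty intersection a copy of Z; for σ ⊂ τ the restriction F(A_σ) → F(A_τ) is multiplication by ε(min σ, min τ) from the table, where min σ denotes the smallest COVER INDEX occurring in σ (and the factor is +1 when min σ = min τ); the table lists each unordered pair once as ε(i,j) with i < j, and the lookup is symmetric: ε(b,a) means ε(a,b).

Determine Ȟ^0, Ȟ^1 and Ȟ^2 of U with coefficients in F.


Ȟ^0 = 0, Ȟ^1 = Z ⊕ Z/2 and Ȟ^2 = 0

nerve of the cover:
  A12={s,u} A14={p,w} A15={q} A16={x} A23={r,a} A34={t,v} A56={y}
C dims 6,7; δ0: rk 6, SNF 1^5·2
Ȟ^0 = (6 − 6) − 0 = 0, so Ȟ^0 ≅ 0
Ȟ^1 = (7 − 0) − 6 = 1 plus torsion [2], so Ȟ^1 ≅ Z ⊕ Z/2
Ȟ^2 = (0 − 0) − 0 = 0, so Ȟ^2 ≅ 0
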